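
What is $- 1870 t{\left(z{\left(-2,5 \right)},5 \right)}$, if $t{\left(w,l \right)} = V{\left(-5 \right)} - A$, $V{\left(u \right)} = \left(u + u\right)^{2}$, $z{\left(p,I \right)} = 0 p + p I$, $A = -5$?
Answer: $-196350$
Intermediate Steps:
$z{\left(p,I \right)} = I p$ ($z{\left(p,I \right)} = 0 + I p = I p$)
$V{\left(u \right)} = 4 u^{2}$ ($V{\left(u \right)} = \left(2 u\right)^{2} = 4 u^{2}$)
$t{\left(w,l \right)} = 105$ ($t{\left(w,l \right)} = 4 \left(-5\right)^{2} - -5 = 4 \cdot 25 + 5 = 100 + 5 = 105$)
$- 1870 t{\left(z{\left(-2,5 \right)},5 \right)} = \left(-1870\right) 105 = -196350$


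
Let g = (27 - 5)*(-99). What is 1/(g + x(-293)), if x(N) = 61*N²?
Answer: 1/5234611 ≈ 1.9104e-7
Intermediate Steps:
g = -2178 (g = 22*(-99) = -2178)
1/(g + x(-293)) = 1/(-2178 + 61*(-293)²) = 1/(-2178 + 61*85849) = 1/(-2178 + 5236789) = 1/5234611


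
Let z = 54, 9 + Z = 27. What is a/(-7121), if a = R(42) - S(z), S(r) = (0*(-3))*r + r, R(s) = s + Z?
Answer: -6/7121 ≈ -0.00084258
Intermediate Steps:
Z = 18 (Z = -9 + 27 = 18)
R(s) = 18 + s (R(s) = s + 18 = 18 + s)
S(r) = r (S(r) = 0*r + r = 0 + r = r)
a = 6 (a = (18 + 42) - 1*54 = 60 - 54 = 6)
a/(-7121) = 6/(-7121) = 6*(-1/7121) = -6/7121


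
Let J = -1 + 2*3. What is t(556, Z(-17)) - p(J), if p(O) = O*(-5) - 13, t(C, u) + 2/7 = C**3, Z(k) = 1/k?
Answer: 1203157576/7 ≈ 1.7188e+8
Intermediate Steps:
Z(k) = 1/k
t(C, u) = -2/7 + C**3
J = 5 (J = -1 + 6 = 5)
p(O) = -13 - 5*O (p(O) = -5*O - 13 = -13 - 5*O)
t(556, Z(-17)) - p(J) = (-2/7 + 556**3) - (-13 - 5*5) = (-2/7 + 171879616) - (-13 - 25) = 1203157310/7 - 1*(-38) = 1203157310/7 + 38 = 1203157576/7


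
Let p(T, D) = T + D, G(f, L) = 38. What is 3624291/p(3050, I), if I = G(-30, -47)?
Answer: 3624291/3088 ≈ 1173.7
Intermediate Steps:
I = 38
p(T, D) = D + T
3624291/p(3050, I) = 3624291/(38 + 3050) = 3624291/3088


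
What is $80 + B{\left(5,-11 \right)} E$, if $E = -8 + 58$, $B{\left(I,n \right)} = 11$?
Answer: $630$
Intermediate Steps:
$E = 50$
$80 + B{\left(5,-11 \right)} E = 80 + 11 \cdot 50 = 80 + 550 = 630$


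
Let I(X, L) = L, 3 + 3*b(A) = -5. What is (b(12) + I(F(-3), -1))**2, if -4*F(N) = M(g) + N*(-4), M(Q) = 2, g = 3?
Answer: 121/9 ≈ 13.444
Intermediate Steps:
b(A) = -8/3 (b(A) = -1 + (1/3)*(-5) = -1 - 5/3 = -8/3)
F(N) = -1/2 + N (F(N) = -(2 + N*(-4))/4 = -(2 - 4*N)/4 = -1/2 + N)
(b(12) + I(F(-3), -1))**2 = (-8/3 - 1)**2 = (-11/3)**2 = 121/9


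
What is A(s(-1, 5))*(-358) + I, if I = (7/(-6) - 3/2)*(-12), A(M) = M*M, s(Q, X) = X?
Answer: -8918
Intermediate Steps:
A(M) = M²
I = 32 (I = (7*(-⅙) - 3*½)*(-12) = (-7/6 - 3/2)*(-12) = -8/3*(-12) = 32)
A(s(-1, 5))*(-358) + I = 5²*(-358) + 32 = 25*(-358) + 32 = -8950 + 32 = -8918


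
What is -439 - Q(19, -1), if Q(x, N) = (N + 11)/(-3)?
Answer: -1307/3 ≈ -435.67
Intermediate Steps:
Q(x, N) = -11/3 - N/3 (Q(x, N) = (11 + N)*(-⅓) = -11/3 - N/3)
-439 - Q(19, -1) = -439 - (-11/3 - ⅓*(-1)) = -439 - (-11/3 + ⅓) = -439 - 1*(-10/3) = -439 + 10/3 = -1307/3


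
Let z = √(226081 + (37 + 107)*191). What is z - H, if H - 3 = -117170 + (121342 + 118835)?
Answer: -123010 + √253585 ≈ -1.2251e+5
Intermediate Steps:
z = √253585 (z = √(226081 + 144*191) = √(226081 + 27504) = √253585 ≈ 503.57)
H = 123010 (H = 3 + (-117170 + (121342 + 118835)) = 3 + (-117170 + 240177) = 3 + 123007 = 123010)
z - H = √253585 - 1*123010 = √253585 - 123010 = -123010 + √253585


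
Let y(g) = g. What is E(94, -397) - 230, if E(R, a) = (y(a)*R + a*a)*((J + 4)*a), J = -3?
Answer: -47755757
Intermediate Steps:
E(R, a) = a*(a**2 + R*a) (E(R, a) = (a*R + a*a)*((-3 + 4)*a) = (R*a + a**2)*(1*a) = (a**2 + R*a)*a = a*(a**2 + R*a))
E(94, -397) - 230 = (-397)**2*(94 - 397) - 230 = 157609*(-303) - 230 = -47755527 - 230 = -47755757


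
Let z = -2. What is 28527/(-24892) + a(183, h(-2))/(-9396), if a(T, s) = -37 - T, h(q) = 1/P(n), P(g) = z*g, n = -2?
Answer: -65640863/58471308 ≈ -1.1226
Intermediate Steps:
P(g) = -2*g
h(q) = 1/4 (h(q) = 1/(-2*(-2)) = 1/4)
28527/(-24892) + a(183, h(-2))/(-9396) = 28527/(-24892) + (-37 - 1*183)/(-9396) = 28527*(-1/24892) + (-37 - 183)*(-1/9396) = -28527/24892 - 220*(-1/9396) = -28527/24892 + 55/2349 = -65640863/58471308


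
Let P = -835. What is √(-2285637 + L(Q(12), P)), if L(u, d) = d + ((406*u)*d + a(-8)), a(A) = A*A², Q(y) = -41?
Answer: √11612426 ≈ 3407.7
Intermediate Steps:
a(A) = A³
L(u, d) = -512 + d + 406*d*u (L(u, d) = d + ((406*u)*d + (-8)³) = d + (406*d*u - 512) = d + (-512 + 406*d*u) = -512 + d + 406*d*u)
√(-2285637 + L(Q(12), P)) = √(-2285637 + (-512 - 835 + 406*(-835)*(-41))) = √(-2285637 + (-512 - 835 + 13899410)) = √(-2285637 + 13898063) = √11612426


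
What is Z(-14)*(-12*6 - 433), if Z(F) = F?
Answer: 7070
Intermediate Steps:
Z(-14)*(-12*6 - 433) = -14*(-12*6 - 433) = -14*(-72 - 433) = -14*(-505) = 7070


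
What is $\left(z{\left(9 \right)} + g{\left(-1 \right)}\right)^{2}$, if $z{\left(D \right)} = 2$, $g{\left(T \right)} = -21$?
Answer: $361$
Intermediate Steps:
$\left(z{\left(9 \right)} + g{\left(-1 \right)}\right)^{2} = \left(2 - 21\right)^{2} = \left(-19\right)^{2} = 361$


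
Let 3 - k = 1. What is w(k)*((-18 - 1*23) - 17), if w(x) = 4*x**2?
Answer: -928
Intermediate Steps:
k = 2 (k = 3 - 1*1 = 3 - 1 = 2)
w(k)*((-18 - 1*23) - 17) = (4*2**2)*((-18 - 1*23) - 17) = (4*4)*((-18 - 23) - 17) = 16*(-41 - 17) = 16*(-58) = -928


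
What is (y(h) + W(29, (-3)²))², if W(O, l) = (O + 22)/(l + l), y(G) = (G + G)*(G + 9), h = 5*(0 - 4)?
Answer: 7059649/36 ≈ 1.9610e+5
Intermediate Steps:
h = -20 (h = 5*(-4) = -20)
y(G) = 2*G*(9 + G) (y(G) = (2*G)*(9 + G) = 2*G*(9 + G))
W(O, l) = (22 + O)/(2*l) (W(O, l) = (22 + O)/((2*l)) = (22 + O)*(1/(2*l)) = (22 + O)/(2*l))
(y(h) + W(29, (-3)²))² = (2*(-20)*(9 - 20) + (22 + 29)/(2*((-3)²)))² = (2*(-20)*(-11) + (½)*51/9)² = (440 + (½)*(⅑)*51)² = (440 + 17/6)² = (2657/6)² = 7059649/36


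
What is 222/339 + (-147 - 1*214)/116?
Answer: -32209/13108 ≈ -2.4572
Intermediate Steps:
222/339 + (-147 - 1*214)/116 = 222*(1/339) + (-147 - 214)*(1/116) = 74/113 - 361*1/116 = 74/113 - 361/116 = -32209/13108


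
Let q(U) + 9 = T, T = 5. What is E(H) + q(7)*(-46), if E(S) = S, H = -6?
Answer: 178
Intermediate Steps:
q(U) = -4 (q(U) = -9 + 5 = -4)
E(H) + q(7)*(-46) = -6 - 4*(-46) = -6 + 184 = 178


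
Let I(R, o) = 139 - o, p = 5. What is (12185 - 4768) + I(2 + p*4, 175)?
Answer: 7381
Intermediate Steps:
(12185 - 4768) + I(2 + p*4, 175) = (12185 - 4768) + (139 - 1*175) = 7417 + (139 - 175) = 7417 - 36 = 7381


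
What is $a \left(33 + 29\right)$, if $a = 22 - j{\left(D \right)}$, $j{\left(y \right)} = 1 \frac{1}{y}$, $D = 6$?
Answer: $\frac{4061}{3} \approx 1353.7$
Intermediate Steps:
$j{\left(y \right)} = \frac{1}{y}$
$a = \frac{131}{6}$ ($a = 22 - \frac{1}{6} = \frac{131}{6} \approx 21.833$)
$a \left(33 + 29\right) = \frac{131 \left(33 + 29\right)}{6} = \frac{131}{6} \cdot 62 = \frac{4061}{3}$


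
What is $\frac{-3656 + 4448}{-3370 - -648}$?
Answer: $- \frac{396}{1361} \approx -0.29096$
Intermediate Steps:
$\frac{-3656 + 4448}{-3370 - -648} = \frac{792}{-3370 + 648} = \frac{792}{-2722} = 792 \left(- \frac{1}{2722}\right) = - \frac{396}{1361}$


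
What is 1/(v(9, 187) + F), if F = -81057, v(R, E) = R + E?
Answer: -1/80861 ≈ -1.2367e-5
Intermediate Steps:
v(R, E) = E + R
1/(v(9, 187) + F) = 1/((187 + 9) - 81057) = 1/(196 - 81057) = 1/(-80861) = -1/80861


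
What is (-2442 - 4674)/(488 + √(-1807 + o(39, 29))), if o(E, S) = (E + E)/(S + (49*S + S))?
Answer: -570665248/39431939 + 11860*I*√17567069/39431939 ≈ -14.472 + 1.2606*I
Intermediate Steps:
o(E, S) = 2*E/(51*S) (o(E, S) = (2*E)/(S + 50*S) = (2*E)/((51*S)) = (2*E)*(1/(51*S)) = 2*E/(51*S))
(-2442 - 4674)/(488 + √(-1807 + o(39, 29))) = (-2442 - 4674)/(488 + √(-1807 + (2/51)*39/29)) = -7116/(488 + √(-1807 + (2/51)*39*(1/29))) = -7116/(488 + √(-1807 + 26/493)) = -7116/(488 + √(-890825/493)) = -7116/(488 + 5*I*√17567069/493)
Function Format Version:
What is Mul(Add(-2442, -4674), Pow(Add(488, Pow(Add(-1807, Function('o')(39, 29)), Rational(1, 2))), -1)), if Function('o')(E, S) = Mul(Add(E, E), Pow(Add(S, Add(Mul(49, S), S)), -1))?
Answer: Add(Rational(-570665248, 39431939), Mul(Rational(11860, 39431939), I, Pow(17567069, Rational(1, 2)))) ≈ Add(-14.472, Mul(1.2606, I))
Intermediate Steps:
Function('o')(E, S) = Mul(Rational(2, 51), E, Pow(S, -1)) (Function('o')(E, S) = Mul(Mul(2, E), Pow(Add(S, Mul(50, S)), -1)) = Mul(Mul(2, E), Pow(Mul(51, S), -1)) = Mul(Mul(2, E), Mul(Rational(1, 51), Pow(S, -1))) = Mul(Rational(2, 51), E, Pow(S, -1)))
Mul(Add(-2442, -4674), Pow(Add(488, Pow(Add(-1807, Function('o')(39, 29)), Rational(1, 2))), -1)) = Mul(Add(-2442, -4674), Pow(Add(488, Pow(Add(-1807, Mul(Rational(2, 51), 39, Pow(29, -1))), Rational(1, 2))), -1)) = Mul(-7116, Pow(Add(488, Pow(Add(-1807, Mul(Rational(2, 51), 39, Rational(1, 29))), Rational(1, 2))), -1)) = Mul(-7116, Pow(Add(488, Pow(Add(-1807, Rational(26, 493)), Rational(1, 2))), -1)) = Mul(-7116, Pow(Add(488, Pow(Rational(-890825, 493), Rational(1, 2))), -1)) = Mul(-7116, Pow(Add(488, Mul(Rational(5, 493), I, Pow(17567069, Rational(1, 2)))), -1))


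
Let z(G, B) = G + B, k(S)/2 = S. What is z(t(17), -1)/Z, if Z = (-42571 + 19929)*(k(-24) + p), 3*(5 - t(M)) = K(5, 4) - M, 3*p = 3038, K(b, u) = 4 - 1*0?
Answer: -25/65525948 ≈ -3.8153e-7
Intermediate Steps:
K(b, u) = 4 (K(b, u) = 4 + 0 = 4)
k(S) = 2*S
p = 3038/3 (p = (1/3)*3038 = 3038/3 ≈ 1012.7)
t(M) = 11/3 + M/3 (t(M) = 5 - (4 - M)/3 = 5 + (-4/3 + M/3) = 11/3 + M/3)
z(G, B) = B + G
Z = -65525948/3 (Z = (-42571 + 19929)*(2*(-24) + 3038/3) = -22642*(-48 + 3038/3) = -22642*2894/3 = -65525948/3 ≈ -2.1842e+7)
z(t(17), -1)/Z = (-1 + (11/3 + (1/3)*17))/(-65525948/3) = (-1 + (11/3 + 17/3))*(-3/65525948) = (-1 + 28/3)*(-3/65525948) = (25/3)*(-3/65525948) = -25/65525948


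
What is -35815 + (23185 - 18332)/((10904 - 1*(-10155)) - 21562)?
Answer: -18019798/503 ≈ -35825.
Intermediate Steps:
-35815 + (23185 - 18332)/((10904 - 1*(-10155)) - 21562) = -35815 + 4853/((10904 + 10155) - 21562) = -35815 + 4853/(21059 - 21562) = -35815 + 4853/(-503) = -35815 + 4853*(-1/503) = -35815 - 4853/503 = -18019798/503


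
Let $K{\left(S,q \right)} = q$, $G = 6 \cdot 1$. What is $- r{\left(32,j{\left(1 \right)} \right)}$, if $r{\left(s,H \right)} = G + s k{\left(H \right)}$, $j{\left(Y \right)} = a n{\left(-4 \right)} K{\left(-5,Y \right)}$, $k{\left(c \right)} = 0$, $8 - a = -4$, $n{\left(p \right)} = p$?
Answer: $-6$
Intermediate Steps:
$G = 6$
$a = 12$ ($a = 8 - -4 = 8 + 4 = 12$)
$j{\left(Y \right)} = - 48 Y$ ($j{\left(Y \right)} = 12 \left(-4\right) Y = - 48 Y$)
$r{\left(s,H \right)} = 6$ ($r{\left(s,H \right)} = 6 + s 0 = 6 + 0 = 6$)
$- r{\left(32,j{\left(1 \right)} \right)} = \left(-1\right) 6 = -6$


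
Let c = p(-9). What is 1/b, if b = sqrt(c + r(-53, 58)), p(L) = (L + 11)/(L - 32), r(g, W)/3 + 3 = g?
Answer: -I*sqrt(282490)/6890 ≈ -0.07714*I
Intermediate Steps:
r(g, W) = -9 + 3*g
p(L) = (11 + L)/(-32 + L)
c = -2/41 (c = (11 - 9)/(-32 - 9) = 2/(-41) = -1/41*2 = -2/41 ≈ -0.048781)
b = I*sqrt(282490)/41 (b = sqrt(-2/41 + (-9 + 3*(-53))) = sqrt(-2/41 + (-9 - 159)) = sqrt(-2/41 - 168) = sqrt(-6890/41) = I*sqrt(282490)/41 ≈ 12.963*I)
1/b = 1/(I*sqrt(282490)/41) = -I*sqrt(282490)/6890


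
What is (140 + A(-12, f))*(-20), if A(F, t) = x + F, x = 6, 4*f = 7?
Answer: -2680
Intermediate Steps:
f = 7/4 (f = (1/4)*7 = 7/4 ≈ 1.7500)
A(F, t) = 6 + F
(140 + A(-12, f))*(-20) = (140 + (6 - 12))*(-20) = (140 - 6)*(-20) = 134*(-20) = -2680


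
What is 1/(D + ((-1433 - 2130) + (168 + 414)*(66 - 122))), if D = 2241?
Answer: -1/33914 ≈ -2.9486e-5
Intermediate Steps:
1/(D + ((-1433 - 2130) + (168 + 414)*(66 - 122))) = 1/(2241 + ((-1433 - 2130) + (168 + 414)*(66 - 122))) = 1/(2241 + (-3563 + 582*(-56))) = 1/(2241 + (-3563 - 32592)) = 1/(2241 - 36155) = 1/(-33914) = -1/33914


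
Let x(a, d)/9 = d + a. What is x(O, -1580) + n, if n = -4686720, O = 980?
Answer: -4692120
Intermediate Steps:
x(a, d) = 9*a + 9*d (x(a, d) = 9*(d + a) = 9*(a + d) = 9*a + 9*d)
x(O, -1580) + n = (9*980 + 9*(-1580)) - 4686720 = (8820 - 14220) - 4686720 = -5400 - 4686720 = -4692120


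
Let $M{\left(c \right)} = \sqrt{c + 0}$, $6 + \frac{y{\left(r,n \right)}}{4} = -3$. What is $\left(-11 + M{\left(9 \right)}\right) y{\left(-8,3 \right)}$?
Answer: $288$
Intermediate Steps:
$y{\left(r,n \right)} = -36$ ($y{\left(r,n \right)} = -24 + 4 \left(-3\right) = -24 - 12 = -36$)
$M{\left(c \right)} = \sqrt{c}$
$\left(-11 + M{\left(9 \right)}\right) y{\left(-8,3 \right)} = \left(-11 + \sqrt{9}\right) \left(-36\right) = \left(-11 + 3\right) \left(-36\right) = \left(-8\right) \left(-36\right) = 288$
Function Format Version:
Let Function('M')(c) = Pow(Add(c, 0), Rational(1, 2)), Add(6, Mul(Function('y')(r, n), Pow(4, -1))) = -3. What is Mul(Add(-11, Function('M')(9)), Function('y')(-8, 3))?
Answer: 288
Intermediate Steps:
Function('y')(r, n) = -36 (Function('y')(r, n) = Add(-24, Mul(4, -3)) = Add(-24, -12) = -36)
Function('M')(c) = Pow(c, Rational(1, 2))
Mul(Add(-11, Function('M')(9)), Function('y')(-8, 3)) = Mul(Add(-11, Pow(9, Rational(1, 2))), -36) = Mul(Add(-11, 3), -36) = Mul(-8, -36) = 288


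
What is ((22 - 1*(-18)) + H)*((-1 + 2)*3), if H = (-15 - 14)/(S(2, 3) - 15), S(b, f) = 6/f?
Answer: 1647/13 ≈ 126.69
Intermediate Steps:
H = 29/13 (H = (-15 - 14)/(6/3 - 15) = -29/(6*(⅓) - 15) = -29/(2 - 15) = -29/(-13) = -29*(-1/13) = 29/13 ≈ 2.2308)
((22 - 1*(-18)) + H)*((-1 + 2)*3) = ((22 - 1*(-18)) + 29/13)*((-1 + 2)*3) = ((22 + 18) + 29/13)*(1*3) = (40 + 29/13)*3 = (549/13)*3 = 1647/13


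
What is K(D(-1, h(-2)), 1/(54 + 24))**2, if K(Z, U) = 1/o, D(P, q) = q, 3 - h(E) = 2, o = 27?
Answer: 1/729 ≈ 0.0013717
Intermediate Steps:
h(E) = 1 (h(E) = 3 - 1*2 = 3 - 2 = 1)
K(Z, U) = 1/27
K(D(-1, h(-2)), 1/(54 + 24))**2 = (1/27)**2 = 1/729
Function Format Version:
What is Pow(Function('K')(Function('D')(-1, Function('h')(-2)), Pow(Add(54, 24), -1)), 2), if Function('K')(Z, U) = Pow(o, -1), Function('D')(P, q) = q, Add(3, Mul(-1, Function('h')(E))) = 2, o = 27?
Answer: Rational(1, 729) ≈ 0.0013717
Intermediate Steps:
Function('h')(E) = 1 (Function('h')(E) = Add(3, Mul(-1, 2)) = Add(3, -2) = 1)
Function('K')(Z, U) = Rational(1, 27) (Function('K')(Z, U) = Pow(27, -1) = Rational(1, 27))
Pow(Function('K')(Function('D')(-1, Function('h')(-2)), Pow(Add(54, 24), -1)), 2) = Pow(Rational(1, 27), 2) = Rational(1, 729)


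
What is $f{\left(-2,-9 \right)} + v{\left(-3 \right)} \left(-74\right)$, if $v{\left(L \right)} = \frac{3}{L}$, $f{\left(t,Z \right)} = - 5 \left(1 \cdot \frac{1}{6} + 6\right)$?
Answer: $\frac{259}{6} \approx 43.167$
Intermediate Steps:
$f{\left(t,Z \right)} = - \frac{185}{6}$ ($f{\left(t,Z \right)} = - 5 \left(1 \cdot \frac{1}{6} + 6\right) = - 5 \left(\frac{1}{6} + 6\right) = \left(-5\right) \frac{37}{6} = - \frac{185}{6}$)
$f{\left(-2,-9 \right)} + v{\left(-3 \right)} \left(-74\right) = - \frac{185}{6} + \frac{3}{-3} \left(-74\right) = - \frac{185}{6} + 3 \left(- \frac{1}{3}\right) \left(-74\right) = - \frac{185}{6} - -74 = - \frac{185}{6} + 74 = \frac{259}{6}$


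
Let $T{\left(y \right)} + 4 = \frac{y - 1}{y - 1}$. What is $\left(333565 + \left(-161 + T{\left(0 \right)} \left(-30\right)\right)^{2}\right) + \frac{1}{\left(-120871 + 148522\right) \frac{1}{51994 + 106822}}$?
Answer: $\frac{13205858}{39} \approx 3.3861 \cdot 10^{5}$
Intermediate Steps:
$T{\left(y \right)} = -3$ ($T{\left(y \right)} = -4 + \frac{y - 1}{y - 1} = -4 + \frac{-1 + y}{-1 + y} = -4 + 1 = -3$)
$\left(333565 + \left(-161 + T{\left(0 \right)} \left(-30\right)\right)^{2}\right) + \frac{1}{\left(-120871 + 148522\right) \frac{1}{51994 + 106822}} = \left(333565 + \left(-161 - -90\right)^{2}\right) + \frac{1}{\left(-120871 + 148522\right) \frac{1}{51994 + 106822}} = \left(333565 + \left(-161 + 90\right)^{2}\right) + \frac{1}{27651 \cdot \frac{1}{158816}} = \left(333565 + \left(-71\right)^{2}\right) + \frac{1}{27651 \cdot \frac{1}{158816}} = \left(333565 + 5041\right) + \frac{1}{\frac{39}{224}} = 338606 + \frac{224}{39} = \frac{13205858}{39}$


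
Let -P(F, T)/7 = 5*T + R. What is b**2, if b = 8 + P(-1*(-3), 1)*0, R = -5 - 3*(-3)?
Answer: 64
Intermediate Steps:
R = 4 (R = -5 + 9 = 4)
P(F, T) = -28 - 35*T (P(F, T) = -7*(5*T + 4) = -7*(4 + 5*T) = -28 - 35*T)
b = 8 (b = 8 + (-28 - 35*1)*0 = 8 + (-28 - 35)*0 = 8 - 63*0 = 8 + 0 = 8)
b**2 = 8**2 = 64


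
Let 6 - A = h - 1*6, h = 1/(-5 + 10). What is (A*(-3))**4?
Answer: 981506241/625 ≈ 1.5704e+6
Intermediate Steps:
h = 1/5 ≈ 0.20000
A = 59/5 (A = 6 - (1/5 - 1*6) = 6 - (1/5 - 6) = 6 - 1*(-29/5) = 6 + 29/5 = 59/5 ≈ 11.800)
(A*(-3))**4 = ((59/5)*(-3))**4 = (-177/5)**4 = 981506241/625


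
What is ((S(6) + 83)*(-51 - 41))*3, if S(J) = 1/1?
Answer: -23184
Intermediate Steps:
S(J) = 1
((S(6) + 83)*(-51 - 41))*3 = ((1 + 83)*(-51 - 41))*3 = (84*(-92))*3 = -7728*3 = -23184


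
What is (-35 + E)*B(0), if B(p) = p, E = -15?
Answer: 0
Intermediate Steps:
(-35 + E)*B(0) = (-35 - 15)*0 = -50*0 = 0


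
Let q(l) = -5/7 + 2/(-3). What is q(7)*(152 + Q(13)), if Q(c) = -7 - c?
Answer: -1276/7 ≈ -182.29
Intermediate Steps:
q(l) = -29/21 (q(l) = -5*⅐ + 2*(-⅓) = -5/7 - ⅔ = -29/21)
q(7)*(152 + Q(13)) = -29*(152 + (-7 - 1*13))/21 = -29*(152 + (-7 - 13))/21 = -29*(152 - 20)/21 = -29/21*132 = -1276/7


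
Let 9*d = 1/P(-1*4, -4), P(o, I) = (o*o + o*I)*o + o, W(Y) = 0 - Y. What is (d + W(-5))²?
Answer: 35271721/1411344 ≈ 24.992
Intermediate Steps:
W(Y) = -Y
P(o, I) = o + o*(o² + I*o) (P(o, I) = (o² + I*o)*o + o = o*(o² + I*o) + o = o + o*(o² + I*o))
d = -1/1188 (d = 1/(9*(((-1*4)*(1 + (-1*4)² - (-4)*4)))) = 1/(9*((-4*(1 + (-4)² - 4*(-4))))) = 1/(9*((-4*(1 + 16 + 16)))) = 1/(9*((-4*33))) = (⅑)/(-132) = (⅑)*(-1/132) = -1/1188 ≈ -0.00084175)
(d + W(-5))² = (-1/1188 - 1*(-5))² = (-1/1188 + 5)² = (5939/1188)² = 35271721/1411344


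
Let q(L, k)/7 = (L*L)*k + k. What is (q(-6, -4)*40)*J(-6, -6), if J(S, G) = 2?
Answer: -82880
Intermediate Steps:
q(L, k) = 7*k + 7*k*L**2 (q(L, k) = 7*((L*L)*k + k) = 7*(L**2*k + k) = 7*(k*L**2 + k) = 7*(k + k*L**2) = 7*k + 7*k*L**2)
(q(-6, -4)*40)*J(-6, -6) = ((7*(-4)*(1 + (-6)**2))*40)*2 = ((7*(-4)*(1 + 36))*40)*2 = ((7*(-4)*37)*40)*2 = -1036*40*2 = -41440*2 = -82880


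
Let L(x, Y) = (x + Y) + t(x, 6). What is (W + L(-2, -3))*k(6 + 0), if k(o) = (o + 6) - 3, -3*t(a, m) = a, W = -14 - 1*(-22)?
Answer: 33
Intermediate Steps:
W = 8 (W = -14 + 22 = 8)
t(a, m) = -a/3
k(o) = 3 + o (k(o) = (6 + o) - 3 = 3 + o)
L(x, Y) = Y + 2*x/3 (L(x, Y) = (x + Y) - x/3 = (Y + x) - x/3 = Y + 2*x/3)
(W + L(-2, -3))*k(6 + 0) = (8 + (-3 + (2/3)*(-2)))*(3 + (6 + 0)) = (8 + (-3 - 4/3))*(3 + 6) = (8 - 13/3)*9 = (11/3)*9 = 33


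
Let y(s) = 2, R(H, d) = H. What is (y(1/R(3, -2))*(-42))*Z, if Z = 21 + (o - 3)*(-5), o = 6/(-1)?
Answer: -5544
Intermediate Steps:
o = -6 (o = 6*(-1) = -6)
Z = 66 (Z = 21 + (-6 - 3)*(-5) = 21 - 9*(-5) = 21 + 45 = 66)
(y(1/R(3, -2))*(-42))*Z = (2*(-42))*66 = -84*66 = -5544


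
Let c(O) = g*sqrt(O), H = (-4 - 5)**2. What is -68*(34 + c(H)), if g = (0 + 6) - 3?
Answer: -4148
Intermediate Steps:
H = 81 (H = (-9)**2 = 81)
g = 3 (g = 6 - 3 = 3)
c(O) = 3*sqrt(O)
-68*(34 + c(H)) = -68*(34 + 3*sqrt(81)) = -68*(34 + 3*9) = -68*(34 + 27) = -68*61 = -4148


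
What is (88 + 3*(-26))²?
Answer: 100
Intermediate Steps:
(88 + 3*(-26))² = (88 - 78)² = 10² = 100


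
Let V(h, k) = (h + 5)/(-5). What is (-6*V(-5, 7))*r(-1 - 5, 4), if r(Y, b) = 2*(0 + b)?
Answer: 0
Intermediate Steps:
V(h, k) = -1 - h/5 (V(h, k) = (5 + h)*(-1/5) = -1 - h/5)
r(Y, b) = 2*b
(-6*V(-5, 7))*r(-1 - 5, 4) = (-6*(-1 - 1/5*(-5)))*(2*4) = -6*(-1 + 1)*8 = -6*0*8 = 0*8 = 0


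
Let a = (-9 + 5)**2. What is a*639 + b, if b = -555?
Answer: 9669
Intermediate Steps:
a = 16 (a = (-4)**2 = 16)
a*639 + b = 16*639 - 555 = 10224 - 555 = 9669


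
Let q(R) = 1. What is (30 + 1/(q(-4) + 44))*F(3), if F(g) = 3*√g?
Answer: 1351*√3/15 ≈ 156.00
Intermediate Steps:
(30 + 1/(q(-4) + 44))*F(3) = (30 + 1/(1 + 44))*(3*√3) = (30 + 1/45)*(3*√3) = 1351*(3*√3)/45 = 1351*√3/15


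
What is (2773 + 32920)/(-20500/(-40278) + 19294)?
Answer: 718821327/388572116 ≈ 1.8499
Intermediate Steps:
(2773 + 32920)/(-20500/(-40278) + 19294) = 35693/(-20500*(-1/40278) + 19294) = 35693/(10250/20139 + 19294) = 35693/(388572116/20139) = 35693*(20139/388572116) = 718821327/388572116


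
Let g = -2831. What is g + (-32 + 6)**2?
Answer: -2155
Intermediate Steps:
g + (-32 + 6)**2 = -2831 + (-32 + 6)**2 = -2831 + (-26)**2 = -2831 + 676 = -2155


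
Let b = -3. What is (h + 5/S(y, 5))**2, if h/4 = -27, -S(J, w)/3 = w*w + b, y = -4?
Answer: 50879689/4356 ≈ 11680.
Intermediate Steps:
S(J, w) = 9 - 3*w**2 (S(J, w) = -3*(w*w - 3) = -3*(w**2 - 3) = -3*(-3 + w**2) = 9 - 3*w**2)
h = -108 (h = 4*(-27) = -108)
(h + 5/S(y, 5))**2 = (-108 + 5/(9 - 3*5**2))**2 = (-108 + 5/(9 - 3*25))**2 = (-108 + 5/(9 - 75))**2 = (-108 + 5/(-66))**2 = (-108 + 5*(-1/66))**2 = (-108 - 5/66)**2 = (-7133/66)**2 = 50879689/4356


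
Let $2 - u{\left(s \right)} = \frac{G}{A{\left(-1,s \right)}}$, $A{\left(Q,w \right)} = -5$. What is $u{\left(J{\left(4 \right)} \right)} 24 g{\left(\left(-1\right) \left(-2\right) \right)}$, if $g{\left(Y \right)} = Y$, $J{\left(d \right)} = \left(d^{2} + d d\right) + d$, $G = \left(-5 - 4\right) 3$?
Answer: $- \frac{816}{5} \approx -163.2$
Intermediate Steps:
$G = -27$ ($G = \left(-9\right) 3 = -27$)
$J{\left(d \right)} = d + 2 d^{2}$ ($J{\left(d \right)} = \left(d^{2} + d^{2}\right) + d = 2 d^{2} + d = d + 2 d^{2}$)
$u{\left(s \right)} = - \frac{17}{5}$ ($u{\left(s \right)} = 2 - - \frac{27}{-5} = 2 - \left(-27\right) \left(- \frac{1}{5}\right) = 2 - \frac{27}{5} = - \frac{17}{5}$)
$u{\left(J{\left(4 \right)} \right)} 24 g{\left(\left(-1\right) \left(-2\right) \right)} = \left(- \frac{17}{5}\right) 24 \left(\left(-1\right) \left(-2\right)\right) = \left(- \frac{408}{5}\right) 2 = - \frac{816}{5}$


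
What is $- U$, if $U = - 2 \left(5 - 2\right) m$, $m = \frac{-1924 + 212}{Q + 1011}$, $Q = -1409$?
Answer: $\frac{5136}{199} \approx 25.809$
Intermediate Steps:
$m = \frac{856}{199}$ ($m = \frac{-1924 + 212}{-1409 + 1011} = - \frac{1712}{-398} = \left(-1712\right) \left(- \frac{1}{398}\right) = \frac{856}{199} \approx 4.3015$)
$U = - \frac{5136}{199}$ ($U = - 2 \left(5 - 2\right) \frac{856}{199} = \left(-2\right) 3 \cdot \frac{856}{199} = \left(-6\right) \frac{856}{199} = - \frac{5136}{199} \approx -25.809$)
$- U = \left(-1\right) \left(- \frac{5136}{199}\right) = \frac{5136}{199}$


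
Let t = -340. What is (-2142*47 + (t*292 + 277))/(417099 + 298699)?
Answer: -199677/715798 ≈ -0.27896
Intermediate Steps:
(-2142*47 + (t*292 + 277))/(417099 + 298699) = (-2142*47 + (-340*292 + 277))/(417099 + 298699) = (-100674 + (-99280 + 277))/715798 = (-100674 - 99003)*(1/715798) = -199677*1/715798 = -199677/715798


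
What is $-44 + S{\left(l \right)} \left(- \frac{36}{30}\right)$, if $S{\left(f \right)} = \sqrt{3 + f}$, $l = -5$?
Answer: $-44 - \frac{6 i \sqrt{2}}{5} \approx -44.0 - 1.6971 i$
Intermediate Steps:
$-44 + S{\left(l \right)} \left(- \frac{36}{30}\right) = -44 + \sqrt{3 - 5} \left(- \frac{36}{30}\right) = -44 + \sqrt{-2} \left(\left(-36\right) \frac{1}{30}\right) = -44 + i \sqrt{2} \left(- \frac{6}{5}\right) = -44 - \frac{6 i \sqrt{2}}{5}$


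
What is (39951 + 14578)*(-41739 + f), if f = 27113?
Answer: -797541154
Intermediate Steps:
(39951 + 14578)*(-41739 + f) = (39951 + 14578)*(-41739 + 27113) = 54529*(-14626) = -797541154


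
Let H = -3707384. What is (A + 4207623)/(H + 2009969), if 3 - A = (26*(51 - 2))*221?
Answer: -3926072/1697415 ≈ -2.3130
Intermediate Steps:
A = -281551 (A = 3 - 26*(51 - 2)*221 = 3 - 26*49*221 = 3 - 1274*221 = 3 - 1*281554 = 3 - 281554 = -281551)
(A + 4207623)/(H + 2009969) = (-281551 + 4207623)/(-3707384 + 2009969) = 3926072/(-1697415) = 3926072*(-1/1697415) = -3926072/1697415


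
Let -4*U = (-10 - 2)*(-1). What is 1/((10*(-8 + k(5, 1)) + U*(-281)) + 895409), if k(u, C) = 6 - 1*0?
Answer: 1/896232 ≈ 1.1158e-6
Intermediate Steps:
k(u, C) = 6 (k(u, C) = 6 + 0 = 6)
U = -3 (U = -(-10 - 2)*(-1)/4 = -(-3)*(-1) = -¼*12 = -3)
1/((10*(-8 + k(5, 1)) + U*(-281)) + 895409) = 1/((10*(-8 + 6) - 3*(-281)) + 895409) = 1/((10*(-2) + 843) + 895409) = 1/((-20 + 843) + 895409) = 1/(823 + 895409) = 1/896232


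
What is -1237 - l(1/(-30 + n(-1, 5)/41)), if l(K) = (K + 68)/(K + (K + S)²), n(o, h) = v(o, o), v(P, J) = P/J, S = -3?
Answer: -17232134614/13847595 ≈ -1244.4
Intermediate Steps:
n(o, h) = 1 (n(o, h) = o/o = 1)
l(K) = (68 + K)/(K + (-3 + K)²) (l(K) = (K + 68)/(K + (K - 3)²) = (68 + K)/(K + (-3 + K)²))
-1237 - l(1/(-30 + n(-1, 5)/41)) = -1237 - (68 + 1/(-30 + 1/41))/(1/(-30 + 1/41) + (-3 + 1/(-30 + 1/41))²) = -1237 - (68 + 1/(-1229/41))/(1/(-1229/41) + (-3 + 1/(-1229/41))²) = -1237 - (68 - 41/1229)/(-41/1229 + (-3 - 41/1229)²) = -1237 - 83531/((-41/1229 + (-3728/1229)²)*1229) = -1237 - 83531/((-41/1229 + 13897984/1510441)*1229) = -1237 - 83531/(13847595/1510441*1229) = -1237 - 1510441*83531/(13847595*1229) = -1237 - 1*102659599/13847595 = -1237 - 102659599/13847595 = -17232134614/13847595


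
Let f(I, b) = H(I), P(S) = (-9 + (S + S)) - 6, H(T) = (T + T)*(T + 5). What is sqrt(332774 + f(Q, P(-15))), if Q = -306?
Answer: sqrt(516986) ≈ 719.02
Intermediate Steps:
H(T) = 2*T*(5 + T) (H(T) = (2*T)*(5 + T) = 2*T*(5 + T))
P(S) = -15 + 2*S (P(S) = (-9 + 2*S) - 6 = -15 + 2*S)
f(I, b) = 2*I*(5 + I)
sqrt(332774 + f(Q, P(-15))) = sqrt(332774 + 2*(-306)*(5 - 306)) = sqrt(332774 + 2*(-306)*(-301)) = sqrt(332774 + 184212) = sqrt(516986)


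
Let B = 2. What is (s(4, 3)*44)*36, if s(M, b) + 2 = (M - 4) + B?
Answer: 0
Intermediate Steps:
s(M, b) = -4 + M (s(M, b) = -2 + ((M - 4) + 2) = -2 + ((-4 + M) + 2) = -2 + (-2 + M) = -4 + M)
(s(4, 3)*44)*36 = ((-4 + 4)*44)*36 = (0*44)*36 = 0*36 = 0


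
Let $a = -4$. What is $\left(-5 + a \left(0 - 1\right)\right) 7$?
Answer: $-7$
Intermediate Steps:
$\left(-5 + a \left(0 - 1\right)\right) 7 = \left(-5 - 4 \left(0 - 1\right)\right) 7 = \left(-5 - -4\right) 7 = \left(-5 + 4\right) 7 = \left(-1\right) 7 = -7$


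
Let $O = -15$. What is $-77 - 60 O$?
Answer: $823$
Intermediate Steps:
$-77 - 60 O = -77 - -900 = -77 + 900 = 823$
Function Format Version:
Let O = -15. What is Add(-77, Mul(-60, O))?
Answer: 823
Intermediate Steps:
Add(-77, Mul(-60, O)) = Add(-77, Mul(-60, -15)) = Add(-77, 900) = 823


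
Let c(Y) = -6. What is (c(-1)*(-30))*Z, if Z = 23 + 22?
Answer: 8100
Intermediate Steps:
Z = 45
(c(-1)*(-30))*Z = -6*(-30)*45 = 180*45 = 8100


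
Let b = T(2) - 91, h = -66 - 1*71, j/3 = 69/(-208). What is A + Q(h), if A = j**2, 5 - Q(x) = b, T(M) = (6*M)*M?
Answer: 3157857/43264 ≈ 72.990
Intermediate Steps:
j = -207/208 (j = 3*(69/(-208)) = 3*(69*(-1/208)) = 3*(-69/208) = -207/208 ≈ -0.99519)
h = -137 (h = -66 - 71 = -137)
T(M) = 6*M**2
b = -67 (b = 6*2**2 - 91 = 6*4 - 91 = 24 - 91 = -67)
Q(x) = 72 (Q(x) = 5 - 1*(-67) = 5 + 67 = 72)
A = 42849/43264 (A = (-207/208)**2 = 42849/43264 ≈ 0.99041)
A + Q(h) = 42849/43264 + 72 = 3157857/43264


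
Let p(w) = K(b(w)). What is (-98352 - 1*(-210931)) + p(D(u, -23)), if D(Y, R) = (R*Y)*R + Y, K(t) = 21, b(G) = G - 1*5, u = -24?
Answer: 112600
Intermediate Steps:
b(G) = -5 + G (b(G) = G - 5 = -5 + G)
D(Y, R) = Y + Y*R² (D(Y, R) = Y*R² + Y = Y + Y*R²)
p(w) = 21
(-98352 - 1*(-210931)) + p(D(u, -23)) = (-98352 - 1*(-210931)) + 21 = (-98352 + 210931) + 21 = 112579 + 21 = 112600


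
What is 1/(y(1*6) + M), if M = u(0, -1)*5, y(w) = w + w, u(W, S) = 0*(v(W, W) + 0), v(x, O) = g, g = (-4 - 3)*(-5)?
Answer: 1/12 ≈ 0.083333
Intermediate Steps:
g = 35 (g = -7*(-5) = 35)
v(x, O) = 35
u(W, S) = 0 (u(W, S) = 0*(35 + 0) = 0*35 = 0)
y(w) = 2*w
M = 0 (M = 0*5 = 0)
1/(y(1*6) + M) = 1/(2*(1*6) + 0) = 1/(2*6 + 0) = 1/(12 + 0) = 1/12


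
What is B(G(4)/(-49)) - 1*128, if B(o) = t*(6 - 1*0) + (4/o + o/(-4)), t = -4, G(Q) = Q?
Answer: -9848/49 ≈ -200.98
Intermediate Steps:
B(o) = -24 + 4/o - o/4 (B(o) = -4*(6 - 1*0) + (4/o + o/(-4)) = -4*(6 + 0) + (4/o + o*(-1/4)) = -4*6 + (4/o - o/4) = -24 + (4/o - o/4) = -24 + 4/o - o/4)
B(G(4)/(-49)) - 1*128 = (-24 + 4/((4/(-49))) - 1/(-49)) - 1*128 = (-24 + 4/((4*(-1/49))) - (-1)/49) - 128 = (-24 + 4/(-4/49) - 1/4*(-4/49)) - 128 = (-24 + 4*(-49/4) + 1/49) - 128 = (-24 - 49 + 1/49) - 128 = -3576/49 - 128 = -9848/49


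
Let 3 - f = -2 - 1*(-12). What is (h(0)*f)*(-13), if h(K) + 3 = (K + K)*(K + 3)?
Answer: -273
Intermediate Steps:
h(K) = -3 + 2*K*(3 + K) (h(K) = -3 + (K + K)*(K + 3) = -3 + (2*K)*(3 + K) = -3 + 2*K*(3 + K))
f = -7 (f = 3 - (-2 - 1*(-12)) = 3 - (-2 + 12) = 3 - 1*10 = 3 - 10 = -7)
(h(0)*f)*(-13) = ((-3 + 2*0**2 + 6*0)*(-7))*(-13) = ((-3 + 2*0 + 0)*(-7))*(-13) = ((-3 + 0 + 0)*(-7))*(-13) = -3*(-7)*(-13) = 21*(-13) = -273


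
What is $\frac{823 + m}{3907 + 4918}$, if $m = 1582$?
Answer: $\frac{481}{1765} \approx 0.27252$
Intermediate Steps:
$\frac{823 + m}{3907 + 4918} = \frac{823 + 1582}{3907 + 4918} = \frac{2405}{8825} = 2405 \cdot \frac{1}{8825} = \frac{481}{1765}$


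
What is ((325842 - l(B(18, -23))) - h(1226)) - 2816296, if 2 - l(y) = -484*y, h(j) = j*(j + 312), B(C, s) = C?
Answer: -4384756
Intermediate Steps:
h(j) = j*(312 + j)
l(y) = 2 + 484*y (l(y) = 2 - (-484)*y = 2 + 484*y)
((325842 - l(B(18, -23))) - h(1226)) - 2816296 = ((325842 - (2 + 484*18)) - 1226*(312 + 1226)) - 2816296 = ((325842 - (2 + 8712)) - 1226*1538) - 2816296 = ((325842 - 1*8714) - 1*1885588) - 2816296 = ((325842 - 8714) - 1885588) - 2816296 = (317128 - 1885588) - 2816296 = -1568460 - 2816296 = -4384756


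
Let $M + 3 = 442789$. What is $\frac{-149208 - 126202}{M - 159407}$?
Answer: $- \frac{275410}{283379} \approx -0.97188$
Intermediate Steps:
$M = 442786$ ($M = -3 + 442789 = 442786$)
$\frac{-149208 - 126202}{M - 159407} = \frac{-149208 - 126202}{442786 - 159407} = - \frac{275410}{283379}$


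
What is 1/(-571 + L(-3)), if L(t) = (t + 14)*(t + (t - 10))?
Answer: -1/747 ≈ -0.0013387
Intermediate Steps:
L(t) = (-10 + 2*t)*(14 + t) (L(t) = (14 + t)*(t + (-10 + t)) = (14 + t)*(-10 + 2*t) = (-10 + 2*t)*(14 + t))
1/(-571 + L(-3)) = 1/(-571 + (-140 + 2*(-3)² + 18*(-3))) = 1/(-571 + (-140 + 2*9 - 54)) = 1/(-571 + (-140 + 18 - 54)) = 1/(-571 - 176) = 1/(-747) = -1/747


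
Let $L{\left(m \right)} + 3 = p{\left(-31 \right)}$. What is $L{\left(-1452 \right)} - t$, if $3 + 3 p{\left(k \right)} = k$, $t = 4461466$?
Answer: $- \frac{13384441}{3} \approx -4.4615 \cdot 10^{6}$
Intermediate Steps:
$p{\left(k \right)} = -1 + \frac{k}{3}$
$L{\left(m \right)} = - \frac{43}{3}$ ($L{\left(m \right)} = -3 + \left(-1 + \frac{1}{3} \left(-31\right)\right) = -3 - \frac{34}{3} = - \frac{43}{3}$)
$L{\left(-1452 \right)} - t = - \frac{43}{3} - 4461466 = - \frac{13384441}{3}$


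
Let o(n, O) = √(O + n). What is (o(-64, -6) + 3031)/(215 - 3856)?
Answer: -3031/3641 - I*√70/3641 ≈ -0.83246 - 0.0022979*I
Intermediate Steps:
(o(-64, -6) + 3031)/(215 - 3856) = (√(-6 - 64) + 3031)/(215 - 3856) = (√(-70) + 3031)/(-3641) = (I*√70 + 3031)*(-1/3641) = (3031 + I*√70)*(-1/3641) = -3031/3641 - I*√70/3641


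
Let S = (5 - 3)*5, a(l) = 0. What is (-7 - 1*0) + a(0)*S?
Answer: -7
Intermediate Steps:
S = 10 (S = 2*5 = 10)
(-7 - 1*0) + a(0)*S = (-7 - 1*0) + 0*10 = (-7 + 0) + 0 = -7 + 0 = -7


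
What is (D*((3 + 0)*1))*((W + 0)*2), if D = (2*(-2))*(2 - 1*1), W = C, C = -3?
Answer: 72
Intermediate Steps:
W = -3
D = -4 (D = -4*(2 - 1) = -4*1 = -4)
(D*((3 + 0)*1))*((W + 0)*2) = (-4*(3 + 0))*((-3 + 0)*2) = (-12)*(-3*2) = -4*3*(-6) = -12*(-6) = 72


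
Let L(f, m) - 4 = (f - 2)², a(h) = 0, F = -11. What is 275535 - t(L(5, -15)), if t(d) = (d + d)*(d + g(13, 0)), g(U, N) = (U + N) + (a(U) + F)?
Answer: 275145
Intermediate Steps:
g(U, N) = -11 + N + U (g(U, N) = (U + N) + (0 - 11) = (N + U) - 11 = -11 + N + U)
L(f, m) = 4 + (-2 + f)² (L(f, m) = 4 + (f - 2)² = 4 + (-2 + f)²)
t(d) = 2*d*(2 + d) (t(d) = (d + d)*(d + (-11 + 0 + 13)) = (2*d)*(d + 2) = (2*d)*(2 + d) = 2*d*(2 + d))
275535 - t(L(5, -15)) = 275535 - 2*(4 + (-2 + 5)²)*(2 + (4 + (-2 + 5)²)) = 275535 - 2*(4 + 3²)*(2 + (4 + 3²)) = 275535 - 2*(4 + 9)*(2 + (4 + 9)) = 275535 - 2*13*(2 + 13) = 275535 - 2*13*15 = 275535 - 1*390 = 275535 - 390 = 275145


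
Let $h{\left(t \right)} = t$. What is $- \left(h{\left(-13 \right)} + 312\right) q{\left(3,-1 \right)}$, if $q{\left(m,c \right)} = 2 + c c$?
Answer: $-897$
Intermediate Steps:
$q{\left(m,c \right)} = 2 + c^{2}$
$- \left(h{\left(-13 \right)} + 312\right) q{\left(3,-1 \right)} = - \left(-13 + 312\right) \left(2 + \left(-1\right)^{2}\right) = - 299 \left(2 + 1\right) = - 299 \cdot 3 = \left(-1\right) 897 = -897$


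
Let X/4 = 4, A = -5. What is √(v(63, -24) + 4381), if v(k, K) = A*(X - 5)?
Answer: √4326 ≈ 65.772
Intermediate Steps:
X = 16 (X = 4*4 = 16)
v(k, K) = -55 (v(k, K) = -5*(16 - 5) = -5*11 = -55)
√(v(63, -24) + 4381) = √(-55 + 4381) = √4326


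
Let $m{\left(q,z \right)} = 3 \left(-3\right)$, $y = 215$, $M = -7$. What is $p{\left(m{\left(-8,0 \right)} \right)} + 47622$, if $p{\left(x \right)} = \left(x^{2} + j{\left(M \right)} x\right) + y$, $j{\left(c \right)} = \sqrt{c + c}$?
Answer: $47918 - 9 i \sqrt{14} \approx 47918.0 - 33.675 i$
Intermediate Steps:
$j{\left(c \right)} = \sqrt{2} \sqrt{c}$ ($j{\left(c \right)} = \sqrt{2 c} = \sqrt{2} \sqrt{c}$)
$m{\left(q,z \right)} = -9$
$p{\left(x \right)} = 215 + x^{2} + i x \sqrt{14}$ ($p{\left(x \right)} = \left(x^{2} + \sqrt{2} \sqrt{-7} x\right) + 215 = \left(x^{2} + \sqrt{2} i \sqrt{7} x\right) + 215 = \left(x^{2} + i \sqrt{14} x\right) + 215 = \left(x^{2} + i x \sqrt{14}\right) + 215 = 215 + x^{2} + i x \sqrt{14}$)
$p{\left(m{\left(-8,0 \right)} \right)} + 47622 = \left(215 + \left(-9\right)^{2} + i \left(-9\right) \sqrt{14}\right) + 47622 = \left(215 + 81 - 9 i \sqrt{14}\right) + 47622 = \left(296 - 9 i \sqrt{14}\right) + 47622 = 47918 - 9 i \sqrt{14}$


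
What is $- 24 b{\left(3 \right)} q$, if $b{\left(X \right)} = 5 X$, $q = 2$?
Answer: $-720$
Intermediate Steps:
$- 24 b{\left(3 \right)} q = - 24 \cdot 5 \cdot 3 \cdot 2 = \left(-24\right) 15 \cdot 2 = \left(-360\right) 2 = -720$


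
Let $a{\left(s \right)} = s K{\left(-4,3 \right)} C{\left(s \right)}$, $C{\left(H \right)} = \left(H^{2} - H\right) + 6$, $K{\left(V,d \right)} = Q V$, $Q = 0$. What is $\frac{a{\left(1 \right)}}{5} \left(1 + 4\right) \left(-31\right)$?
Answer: $0$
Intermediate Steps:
$K{\left(V,d \right)} = 0$ ($K{\left(V,d \right)} = 0 V = 0$)
$C{\left(H \right)} = 6 + H^{2} - H$
$a{\left(s \right)} = 0$ ($a{\left(s \right)} = s 0 \left(6 + s^{2} - s\right) = 0 \left(6 + s^{2} - s\right) = 0$)
$\frac{a{\left(1 \right)}}{5} \left(1 + 4\right) \left(-31\right) = \frac{0}{5} \left(1 + 4\right) \left(-31\right) = 0 \cdot \frac{1}{5} \cdot 5 \left(-31\right) = 0 \left(-155\right) = 0$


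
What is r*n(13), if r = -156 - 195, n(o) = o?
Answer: -4563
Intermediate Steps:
r = -351
r*n(13) = -351*13 = -4563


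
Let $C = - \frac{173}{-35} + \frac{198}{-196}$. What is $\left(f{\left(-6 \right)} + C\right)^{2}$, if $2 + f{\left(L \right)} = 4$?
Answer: $\frac{8450649}{240100} \approx 35.196$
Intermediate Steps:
$f{\left(L \right)} = 2$ ($f{\left(L \right)} = -2 + 4 = 2$)
$C = \frac{1927}{490}$ ($C = \left(-173\right) \left(- \frac{1}{35}\right) + 198 \left(- \frac{1}{196}\right) = \frac{173}{35} - \frac{99}{98} = \frac{1927}{490} \approx 3.9327$)
$\left(f{\left(-6 \right)} + C\right)^{2} = \left(2 + \frac{1927}{490}\right)^{2} = \left(\frac{2907}{490}\right)^{2} = \frac{8450649}{240100}$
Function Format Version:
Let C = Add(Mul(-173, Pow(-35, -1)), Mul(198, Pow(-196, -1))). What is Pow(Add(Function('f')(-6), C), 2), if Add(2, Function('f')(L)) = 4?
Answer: Rational(8450649, 240100) ≈ 35.196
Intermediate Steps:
Function('f')(L) = 2 (Function('f')(L) = Add(-2, 4) = 2)
C = Rational(1927, 490) (C = Add(Mul(-173, Rational(-1, 35)), Mul(198, Rational(-1, 196))) = Add(Rational(173, 35), Rational(-99, 98)) = Rational(1927, 490) ≈ 3.9327)
Pow(Add(Function('f')(-6), C), 2) = Pow(Add(2, Rational(1927, 490)), 2) = Pow(Rational(2907, 490), 2) = Rational(8450649, 240100)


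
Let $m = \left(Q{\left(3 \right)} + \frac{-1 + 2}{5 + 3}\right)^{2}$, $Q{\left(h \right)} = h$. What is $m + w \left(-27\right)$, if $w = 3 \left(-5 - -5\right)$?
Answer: $\frac{625}{64} \approx 9.7656$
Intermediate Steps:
$w = 0$ ($w = 3 \left(-5 + 5\right) = 3 \cdot 0 = 0$)
$m = \frac{625}{64}$ ($m = \left(3 + \frac{-1 + 2}{5 + 3}\right)^{2} = \left(3 + 1 \cdot \frac{1}{8}\right)^{2} = \left(3 + \frac{1}{8}\right)^{2} = \left(\frac{25}{8}\right)^{2} = \frac{625}{64} \approx 9.7656$)
$m + w \left(-27\right) = \frac{625}{64} + 0 \left(-27\right) = \frac{625}{64} + 0 = \frac{625}{64}$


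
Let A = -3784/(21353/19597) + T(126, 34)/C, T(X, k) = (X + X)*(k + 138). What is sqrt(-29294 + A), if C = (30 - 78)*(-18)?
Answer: I*sqrt(537018348879786)/128118 ≈ 180.88*I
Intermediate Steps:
T(X, k) = 2*X*(138 + k) (T(X, k) = (2*X)*(138 + k) = 2*X*(138 + k))
C = 864 (C = -48*(-18) = 864)
A = -438503035/128118 (A = -3784/(21353/19597) + (2*126*(138 + 34))/864 = -3784/(21353*(1/19597)) + (2*126*172)*(1/864) = -3784/21353/19597 + 43344*(1/864) = -3784*19597/21353 + 301/6 = -74155048/21353 + 301/6 = -438503035/128118 ≈ -3422.6)
sqrt(-29294 + A) = sqrt(-29294 - 438503035/128118) = sqrt(-4191591727/128118) = I*sqrt(537018348879786)/128118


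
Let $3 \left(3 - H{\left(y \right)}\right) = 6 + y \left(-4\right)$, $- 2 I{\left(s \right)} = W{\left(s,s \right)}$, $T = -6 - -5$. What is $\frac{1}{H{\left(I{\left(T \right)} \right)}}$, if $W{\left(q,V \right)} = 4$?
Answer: $- \frac{3}{5} \approx -0.6$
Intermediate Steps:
$T = -1$ ($T = -6 + 5 = -1$)
$I{\left(s \right)} = -2$ ($I{\left(s \right)} = \left(- \frac{1}{2}\right) 4 = -2$)
$H{\left(y \right)} = 1 + \frac{4 y}{3}$ ($H{\left(y \right)} = 3 - \frac{6 + y \left(-4\right)}{3} = 3 - \frac{6 - 4 y}{3} = 3 + \left(-2 + \frac{4 y}{3}\right) = 1 + \frac{4 y}{3}$)
$\frac{1}{H{\left(I{\left(T \right)} \right)}} = \frac{1}{1 + \frac{4}{3} \left(-2\right)} = \frac{1}{1 - \frac{8}{3}} = \frac{1}{- \frac{5}{3}} = - \frac{3}{5}$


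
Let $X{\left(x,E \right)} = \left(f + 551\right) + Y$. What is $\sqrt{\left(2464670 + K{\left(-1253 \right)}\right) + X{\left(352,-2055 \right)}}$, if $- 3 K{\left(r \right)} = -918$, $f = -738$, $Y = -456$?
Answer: $\sqrt{2464333} \approx 1569.8$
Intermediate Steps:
$X{\left(x,E \right)} = -643$ ($X{\left(x,E \right)} = \left(-738 + 551\right) - 456 = -187 - 456 = -643$)
$K{\left(r \right)} = 306$ ($K{\left(r \right)} = \left(- \frac{1}{3}\right) \left(-918\right) = 306$)
$\sqrt{\left(2464670 + K{\left(-1253 \right)}\right) + X{\left(352,-2055 \right)}} = \sqrt{\left(2464670 + 306\right) - 643} = \sqrt{2464976 - 643} = \sqrt{2464333}$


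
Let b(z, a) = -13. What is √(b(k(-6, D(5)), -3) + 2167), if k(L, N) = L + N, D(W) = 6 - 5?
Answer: √2154 ≈ 46.411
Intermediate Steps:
D(W) = 1
√(b(k(-6, D(5)), -3) + 2167) = √(-13 + 2167) = √2154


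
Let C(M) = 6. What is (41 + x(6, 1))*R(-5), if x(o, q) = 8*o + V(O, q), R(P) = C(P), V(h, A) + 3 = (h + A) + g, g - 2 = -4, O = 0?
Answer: 510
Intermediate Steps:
g = -2 (g = 2 - 4 = -2)
V(h, A) = -5 + A + h (V(h, A) = -3 + ((h + A) - 2) = -3 + ((A + h) - 2) = -3 + (-2 + A + h) = -5 + A + h)
R(P) = 6
x(o, q) = -5 + q + 8*o (x(o, q) = 8*o + (-5 + q + 0) = 8*o + (-5 + q) = -5 + q + 8*o)
(41 + x(6, 1))*R(-5) = (41 + (-5 + 1 + 8*6))*6 = (41 + (-5 + 1 + 48))*6 = (41 + 44)*6 = 85*6 = 510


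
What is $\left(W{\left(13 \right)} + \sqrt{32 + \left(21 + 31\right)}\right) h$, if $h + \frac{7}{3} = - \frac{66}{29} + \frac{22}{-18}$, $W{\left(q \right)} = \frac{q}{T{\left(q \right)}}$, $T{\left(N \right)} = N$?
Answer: $- \frac{1522}{261} - \frac{3044 \sqrt{21}}{261} \approx -59.277$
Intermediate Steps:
$W{\left(q \right)} = 1$ ($W{\left(q \right)} = \frac{q}{q} = 1$)
$h = - \frac{1522}{261}$ ($h = - \frac{7}{3} + \left(- \frac{66}{29} + \frac{22}{-18}\right) = - \frac{7}{3} + \left(\left(-66\right) \frac{1}{29} + 22 \left(- \frac{1}{18}\right)\right) = - \frac{7}{3} - \frac{913}{261} = - \frac{1522}{261} \approx -5.8314$)
$\left(W{\left(13 \right)} + \sqrt{32 + \left(21 + 31\right)}\right) h = \left(1 + \sqrt{32 + \left(21 + 31\right)}\right) \left(- \frac{1522}{261}\right) = \left(1 + \sqrt{32 + 52}\right) \left(- \frac{1522}{261}\right) = \left(1 + \sqrt{84}\right) \left(- \frac{1522}{261}\right) = \left(1 + 2 \sqrt{21}\right) \left(- \frac{1522}{261}\right) = - \frac{1522}{261} - \frac{3044 \sqrt{21}}{261}$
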